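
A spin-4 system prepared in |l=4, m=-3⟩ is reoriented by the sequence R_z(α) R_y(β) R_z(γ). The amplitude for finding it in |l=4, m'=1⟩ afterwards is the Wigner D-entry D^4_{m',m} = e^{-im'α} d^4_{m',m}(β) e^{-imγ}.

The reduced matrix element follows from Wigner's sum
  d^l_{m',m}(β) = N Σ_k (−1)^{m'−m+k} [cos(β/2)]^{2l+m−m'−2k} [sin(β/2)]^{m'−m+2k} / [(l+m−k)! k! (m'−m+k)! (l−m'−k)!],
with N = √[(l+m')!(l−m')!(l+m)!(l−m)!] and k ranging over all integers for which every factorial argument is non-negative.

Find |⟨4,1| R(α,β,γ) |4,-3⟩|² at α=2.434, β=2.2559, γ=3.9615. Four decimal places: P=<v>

P=0.2457

First d^4_{1,-3}(β=2.2559), then the phase factors e^{-i(1)α} and e^{-i(-3)γ}:
Half-angle: c=0.428513, s=0.903536. N=√(120·6·1·5040)=1904.940944
k: max(0,(-3)−(1))=0 … min(4+(-3),4−(1))=1
  k=0: (−1)^4·1904.9409/(144)·0.4285^4·0.9035^4 = +0.297273
  k=1: (−1)^5·1904.9409/(240)·0.4285^2·0.9035^6 = -0.792994
d^4_{1,-3}(2.2559) = +0.297273 -0.792994 = -0.495721
|D^4_{1,-3}|² = |d^4_{1,-3}(β)|² = (-0.495721)² = 0.245739 (the z-rotation phases have unit modulus)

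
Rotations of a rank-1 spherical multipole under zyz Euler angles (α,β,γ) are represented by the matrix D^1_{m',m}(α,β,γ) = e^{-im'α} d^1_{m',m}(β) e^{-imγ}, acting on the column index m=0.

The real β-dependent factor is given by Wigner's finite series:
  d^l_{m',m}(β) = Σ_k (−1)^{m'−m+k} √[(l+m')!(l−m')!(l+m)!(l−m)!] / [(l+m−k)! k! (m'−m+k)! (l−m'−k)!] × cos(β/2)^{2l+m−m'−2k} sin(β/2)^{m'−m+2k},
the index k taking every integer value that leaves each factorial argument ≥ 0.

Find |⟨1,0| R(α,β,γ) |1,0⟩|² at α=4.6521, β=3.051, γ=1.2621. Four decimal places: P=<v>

P=0.9918

D^1_{0,0}(4.6521,3.051,1.2621) = e^{-i·0·4.6521}·d^1_{0,0}(3.051)·e^{-i·0·1.2621}. Compute d first:
Half-angle: c=0.045281, s=0.998974. N=√(1·1·1·1)=1.000000
The bounds max(0,m−m')=0 and min(l+m,l−m')=1 give 2 terms
  k=0: (−1)^0·1.0000/(1)·0.0453^2·0.9990^0 = +0.002050
  k=1: (−1)^1·1.0000/(1)·0.0453^0·0.9990^2 = -0.997950
d^1_{0,0}(3.051) = +0.002050 -0.997950 = -0.995899
|D^1_{0,0}|² = |d^1_{0,0}(β)|² = (-0.995899)² = 0.991815 (the z-rotation phases have unit modulus)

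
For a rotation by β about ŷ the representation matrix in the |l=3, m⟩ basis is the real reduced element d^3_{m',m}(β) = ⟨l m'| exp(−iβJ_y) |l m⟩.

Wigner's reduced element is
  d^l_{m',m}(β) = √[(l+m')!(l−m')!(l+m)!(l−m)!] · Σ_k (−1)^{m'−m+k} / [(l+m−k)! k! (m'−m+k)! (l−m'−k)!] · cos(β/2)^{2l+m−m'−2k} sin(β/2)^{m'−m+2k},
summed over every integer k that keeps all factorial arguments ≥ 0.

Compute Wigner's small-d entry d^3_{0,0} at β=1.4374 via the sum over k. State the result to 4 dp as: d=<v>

d^3_{0,0}(β=1.4374) via Wigner's sum:
c=cos(1.4374/2)=0.752662, s=sin(1.4374/2)=0.658407; N=√[6·6·6·6]=36.000000
k∈{0,1,2,3} keeps every argument non-negative
  k=0: (−1)^0·36.0000/(36)·0.7527^6·0.6584^0 = +0.181803
  k=1: (−1)^1·36.0000/(4)·0.7527^4·0.6584^2 = -1.252079
  k=2: (−1)^2·36.0000/(4)·0.7527^2·0.6584^4 = +0.958120
  k=3: (−1)^3·36.0000/(36)·0.7527^0·0.6584^6 = -0.081464
d^3_{0,0}(1.4374) = +0.181803 -1.252079 +0.958120 -0.081464 = -0.193620

d=-0.1936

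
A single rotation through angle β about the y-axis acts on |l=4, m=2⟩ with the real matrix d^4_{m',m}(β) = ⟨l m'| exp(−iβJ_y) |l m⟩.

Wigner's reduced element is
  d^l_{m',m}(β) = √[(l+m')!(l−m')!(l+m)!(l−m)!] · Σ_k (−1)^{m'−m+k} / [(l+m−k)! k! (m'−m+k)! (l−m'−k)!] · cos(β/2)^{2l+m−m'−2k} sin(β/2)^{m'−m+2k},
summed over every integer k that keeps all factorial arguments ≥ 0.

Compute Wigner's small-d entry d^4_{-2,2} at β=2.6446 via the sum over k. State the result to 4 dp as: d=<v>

d^4_{-2,2}(β=2.6446) via Wigner's sum:
Half-angle: c=0.245947, s=0.969283. N=√(2·720·720·2)=1440.000000
k: max(0,(2)−(-2))=4 … min(4+(2),4−(-2))=6
  k=4: (−1)^0·1440.0000/(96)·0.2459^4·0.9693^4 = +0.048446
  k=5: (−1)^1·1440.0000/(120)·0.2459^2·0.9693^6 = -0.601960
  k=6: (−1)^2·1440.0000/(1440)·0.2459^0·0.9693^8 = +0.779123
d^4_{-2,2}(2.6446) = +0.048446 -0.601960 +0.779123 = +0.225609

d=0.2256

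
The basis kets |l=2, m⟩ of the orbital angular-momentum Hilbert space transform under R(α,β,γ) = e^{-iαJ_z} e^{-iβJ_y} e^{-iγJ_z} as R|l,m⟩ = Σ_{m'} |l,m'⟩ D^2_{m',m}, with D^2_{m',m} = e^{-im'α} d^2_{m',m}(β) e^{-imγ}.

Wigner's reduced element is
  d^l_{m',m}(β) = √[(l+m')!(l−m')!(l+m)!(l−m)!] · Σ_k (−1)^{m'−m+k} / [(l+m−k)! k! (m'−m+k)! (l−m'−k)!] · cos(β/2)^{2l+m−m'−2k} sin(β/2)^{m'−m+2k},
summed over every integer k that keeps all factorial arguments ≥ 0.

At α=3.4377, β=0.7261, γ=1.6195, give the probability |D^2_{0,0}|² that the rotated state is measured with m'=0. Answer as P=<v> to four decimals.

First d^2_{0,0}(β=0.7261), then the phase factors e^{-i(0)α} and e^{-i(0)γ}:
c=cos(0.7261/2)=0.934818, s=sin(0.7261/2)=0.355127; N=√[2·2·2·2]=4.000000
The bounds max(0,m−m')=0 and min(l+m,l−m')=2 give 3 terms
  k=0: (−1)^0·4.0000/(4)·0.9348^4·0.3551^0 = +0.763675
  k=1: (−1)^1·4.0000/(1)·0.9348^2·0.3551^2 = -0.440841
  k=2: (−1)^2·4.0000/(4)·0.9348^0·0.3551^4 = +0.015905
d^2_{0,0}(0.7261) = +0.763675 -0.440841 +0.015905 = +0.338739
|D^2_{0,0}|² = |d^2_{0,0}(β)|² = (+0.338739)² = 0.114744 (the z-rotation phases have unit modulus)

P=0.1147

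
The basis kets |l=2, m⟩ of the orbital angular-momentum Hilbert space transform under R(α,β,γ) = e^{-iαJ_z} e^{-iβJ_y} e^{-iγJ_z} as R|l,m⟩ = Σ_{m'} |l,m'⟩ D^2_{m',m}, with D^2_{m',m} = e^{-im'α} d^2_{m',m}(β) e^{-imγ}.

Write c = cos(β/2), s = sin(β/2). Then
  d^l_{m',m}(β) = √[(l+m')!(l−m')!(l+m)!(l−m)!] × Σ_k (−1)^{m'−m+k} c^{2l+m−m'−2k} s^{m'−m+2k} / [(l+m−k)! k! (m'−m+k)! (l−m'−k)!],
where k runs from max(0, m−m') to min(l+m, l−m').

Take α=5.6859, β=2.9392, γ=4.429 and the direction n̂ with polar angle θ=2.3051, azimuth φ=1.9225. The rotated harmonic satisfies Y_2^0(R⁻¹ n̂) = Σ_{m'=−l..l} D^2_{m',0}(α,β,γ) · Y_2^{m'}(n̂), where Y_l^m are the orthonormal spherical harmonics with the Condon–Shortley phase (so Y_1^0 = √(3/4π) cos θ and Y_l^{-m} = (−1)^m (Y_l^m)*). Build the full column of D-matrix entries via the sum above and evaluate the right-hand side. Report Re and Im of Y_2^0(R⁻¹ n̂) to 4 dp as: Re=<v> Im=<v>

Re=-0.0445 Im=0.0000

Need the full column D^2_{m',0} for m'=−2..2 at α=5.6859, β=2.9392, γ=4.429.
cos(β/2)=0.101024, sin(β/2)=0.994884
d^2_{-2,0}: single k=2 term ⇒ +0.024744;  D = +0.009091-0.023013i
d^2_{-1,0}: k∈[1..2] ⇒ +0.002513 -0.243678 = -0.241165;  D = -0.199411+0.135631i
d^2_{0,0}: k∈[0..2] ⇒ +0.000104 -0.040407 +0.979693 = +0.939390;  D = +0.939390+0.000000i
d^2_{1,0}: k∈[0..1] ⇒ -0.002513 +0.243678 = +0.241165;  D = +0.199411+0.135631i
d^2_{2,0}: single k=0 term ⇒ +0.024744;  D = +0.009091+0.023013i
Y_2^{m'}(θ=2.3051,φ=1.9225) and Σ D·Y over m':
  (+0.0091-0.0230i)·(-0.1623+0.1377i)  (-0.1994+0.1356i)·(+0.1324+0.3607i)  (+0.9394+0.0000i)·(+0.1094+0.0000i)  (+0.1994+0.1356i)·(-0.1324+0.3607i)  (+0.0091+0.0230i)·(-0.1623-0.1377i)
Y_2^0(R⁻¹ n̂) = -0.044462-0.000000i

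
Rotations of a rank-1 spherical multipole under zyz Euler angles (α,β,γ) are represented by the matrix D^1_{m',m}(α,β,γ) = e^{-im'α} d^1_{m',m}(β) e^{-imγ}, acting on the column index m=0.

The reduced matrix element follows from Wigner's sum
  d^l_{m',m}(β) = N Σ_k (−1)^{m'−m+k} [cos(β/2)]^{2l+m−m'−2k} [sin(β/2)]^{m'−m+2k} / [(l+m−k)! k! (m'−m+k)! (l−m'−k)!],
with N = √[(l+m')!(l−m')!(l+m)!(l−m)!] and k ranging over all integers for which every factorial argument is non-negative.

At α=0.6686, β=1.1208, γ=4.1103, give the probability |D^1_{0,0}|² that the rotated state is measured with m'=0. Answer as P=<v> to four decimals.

D^1_{0,0}(0.6686,1.1208,4.1103) = e^{-i·0·0.6686}·d^1_{0,0}(1.1208)·e^{-i·0·4.1103}. Compute d first:
With c≡cos(β/2)=0.847043 and s≡sin(β/2)=0.531525, N=[1·1·1·1]^{1/2}=1.000000
The bounds max(0,m−m')=0 and min(l+m,l−m')=1 give 2 terms
  k=0: (−1)^0·1.0000/(1)·0.8470^2·0.5315^0 = +0.717481
  k=1: (−1)^1·1.0000/(1)·0.8470^0·0.5315^2 = -0.282519
d^1_{0,0}(1.1208) = +0.717481 -0.282519 = +0.434962
|D^1_{0,0}|² = |d^1_{0,0}(β)|² = (+0.434962)² = 0.189192 (the z-rotation phases have unit modulus)

P=0.1892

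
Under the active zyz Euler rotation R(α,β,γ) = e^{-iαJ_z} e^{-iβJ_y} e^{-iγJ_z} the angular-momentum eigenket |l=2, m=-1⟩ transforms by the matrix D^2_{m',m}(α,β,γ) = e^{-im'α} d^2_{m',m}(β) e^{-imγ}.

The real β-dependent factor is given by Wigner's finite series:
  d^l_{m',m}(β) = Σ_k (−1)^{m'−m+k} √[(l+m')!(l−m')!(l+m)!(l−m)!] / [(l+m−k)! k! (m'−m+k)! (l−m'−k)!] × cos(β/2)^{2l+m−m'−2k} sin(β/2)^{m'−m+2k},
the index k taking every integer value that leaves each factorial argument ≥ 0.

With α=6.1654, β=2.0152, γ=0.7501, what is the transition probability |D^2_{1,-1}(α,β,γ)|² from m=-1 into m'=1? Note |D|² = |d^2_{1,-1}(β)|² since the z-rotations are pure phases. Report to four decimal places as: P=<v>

First d^2_{1,-1}(β=2.0152), then the phase factors e^{-i(1)α} and e^{-i(-1)γ}:
c=cos(2.0152/2)=0.533892, s=sin(2.0152/2)=0.845553; N=√[6·1·1·6]=6.000000
Admissible k: 0..1 (factorial args all ≥0)
  k=0: (−1)^2·6.0000/(2)·0.5339^2·0.8456^2 = +0.611377
  k=1: (−1)^3·6.0000/(6)·0.5339^0·0.8456^4 = -0.511167
d^2_{1,-1}(2.0152) = +0.611377 -0.511167 = +0.100209
|D^2_{1,-1}|² = |d^2_{1,-1}(β)|² = (+0.100209)² = 0.010042 (the z-rotation phases have unit modulus)

P=0.0100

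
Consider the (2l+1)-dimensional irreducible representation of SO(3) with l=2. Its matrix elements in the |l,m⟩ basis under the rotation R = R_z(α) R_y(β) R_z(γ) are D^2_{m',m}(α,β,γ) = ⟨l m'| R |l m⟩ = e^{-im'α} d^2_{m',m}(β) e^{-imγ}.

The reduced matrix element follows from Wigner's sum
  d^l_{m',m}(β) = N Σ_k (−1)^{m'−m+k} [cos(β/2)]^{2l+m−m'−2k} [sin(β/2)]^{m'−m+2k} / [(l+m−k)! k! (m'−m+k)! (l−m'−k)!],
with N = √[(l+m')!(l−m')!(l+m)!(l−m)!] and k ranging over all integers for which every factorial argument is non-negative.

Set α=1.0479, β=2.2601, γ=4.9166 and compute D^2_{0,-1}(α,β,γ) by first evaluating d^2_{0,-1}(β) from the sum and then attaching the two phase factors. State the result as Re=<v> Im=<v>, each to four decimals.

Re=0.1219 Im=-0.5886

Split into d^2_{0,-1}(β=2.2601) × two z-phases.
c=cos(2.2601/2)=0.426615, s=sin(2.2601/2)=0.904434; N=√[2·2·1·6]=4.898979
Admissible k: 0..1 (factorial args all ≥0)
  k=0: (−1)^1·4.8990/(2)·0.4266^3·0.9044^1 = -0.172012
  k=1: (−1)^2·4.8990/(2)·0.4266^1·0.9044^3 = +0.773110
d^2_{0,-1}(2.2601) = -0.172012 +0.773110 = +0.601098
D = (+1.000000+0.000000i)·(+0.601098)·(+0.202795-0.979221i) = +0.121899-0.588608i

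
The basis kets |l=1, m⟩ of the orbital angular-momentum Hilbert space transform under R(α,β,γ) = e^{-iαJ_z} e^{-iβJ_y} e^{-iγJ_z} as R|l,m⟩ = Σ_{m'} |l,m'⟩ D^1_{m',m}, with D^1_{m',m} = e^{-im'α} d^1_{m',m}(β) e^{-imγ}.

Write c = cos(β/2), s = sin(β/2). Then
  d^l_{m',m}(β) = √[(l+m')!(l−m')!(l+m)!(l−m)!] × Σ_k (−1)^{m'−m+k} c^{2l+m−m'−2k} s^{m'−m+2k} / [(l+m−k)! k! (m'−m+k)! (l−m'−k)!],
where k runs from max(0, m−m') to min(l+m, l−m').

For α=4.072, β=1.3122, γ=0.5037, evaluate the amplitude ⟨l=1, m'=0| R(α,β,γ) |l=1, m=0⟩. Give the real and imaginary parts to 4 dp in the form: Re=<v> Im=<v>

D^1_{0,0}(4.072,1.3122,0.5037) = e^{-i·0·4.072}·d^1_{0,0}(1.3122)·e^{-i·0·0.5037}. Compute d first:
Half-angle: c=0.792377, s=0.610031. N=√(1·1·1·1)=1.000000
k: max(0,(0)−(0))=0 … min(1+(0),1−(0))=1
  k=0: (−1)^0·1.0000/(1)·0.7924^2·0.6100^0 = +0.627862
  k=1: (−1)^1·1.0000/(1)·0.7924^0·0.6100^2 = -0.372138
d^1_{0,0}(1.3122) = +0.627862 -0.372138 = +0.255724
Attach z-rotation phases: D = e^{-i(0)(4.072)}·(+0.255724)·e^{-i(0)(0.5037)} = +0.255724+0.000000i

Re=0.2557 Im=0.0000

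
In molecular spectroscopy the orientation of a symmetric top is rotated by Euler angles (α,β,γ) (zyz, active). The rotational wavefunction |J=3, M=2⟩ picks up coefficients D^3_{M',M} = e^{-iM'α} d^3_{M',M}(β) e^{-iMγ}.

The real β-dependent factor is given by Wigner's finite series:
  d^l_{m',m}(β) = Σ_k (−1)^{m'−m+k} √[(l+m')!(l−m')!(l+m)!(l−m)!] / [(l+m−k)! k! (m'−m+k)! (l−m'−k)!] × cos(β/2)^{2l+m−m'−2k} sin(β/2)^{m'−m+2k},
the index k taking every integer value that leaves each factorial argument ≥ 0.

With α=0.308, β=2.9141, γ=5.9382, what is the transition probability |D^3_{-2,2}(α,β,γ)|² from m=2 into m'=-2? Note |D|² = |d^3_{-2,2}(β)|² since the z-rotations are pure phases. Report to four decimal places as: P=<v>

Split into d^3_{-2,2}(β=2.9141) × two z-phases.
Half-angle: c=0.113501, s=0.993538. N=√(1·120·120·1)=120.000000
Admissible k: 4..5 (factorial args all ≥0)
  k=4: (−1)^0·120.0000/(24)·0.1135^2·0.9935^4 = +0.062764
  k=5: (−1)^1·120.0000/(120)·0.1135^0·0.9935^6 = -0.961848
d^3_{-2,2}(2.9141) = +0.062764 -0.961848 = -0.899084
|D^3_{-2,2}|² = |d^3_{-2,2}(β)|² = (-0.899084)² = 0.808353 (the z-rotation phases have unit modulus)

P=0.8084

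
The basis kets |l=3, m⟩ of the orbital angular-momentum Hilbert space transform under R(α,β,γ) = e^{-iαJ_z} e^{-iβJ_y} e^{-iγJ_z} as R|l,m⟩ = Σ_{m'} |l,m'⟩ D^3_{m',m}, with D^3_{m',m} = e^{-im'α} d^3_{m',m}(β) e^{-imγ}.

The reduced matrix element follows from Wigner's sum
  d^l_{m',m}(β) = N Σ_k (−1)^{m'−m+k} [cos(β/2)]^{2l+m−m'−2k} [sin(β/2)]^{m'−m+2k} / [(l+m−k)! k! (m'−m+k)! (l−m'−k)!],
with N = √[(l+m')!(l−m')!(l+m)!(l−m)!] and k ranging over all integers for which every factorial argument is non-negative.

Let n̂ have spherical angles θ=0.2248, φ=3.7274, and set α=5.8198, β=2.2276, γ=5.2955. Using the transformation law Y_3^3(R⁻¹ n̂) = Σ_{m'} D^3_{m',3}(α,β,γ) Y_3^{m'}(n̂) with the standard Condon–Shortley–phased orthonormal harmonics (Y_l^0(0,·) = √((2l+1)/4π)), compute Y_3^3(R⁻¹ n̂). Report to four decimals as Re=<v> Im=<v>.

Re=-0.1318 Im=-0.0951

Need the full column D^3_{m',3} for m'=−3..3 at α=5.8198, β=2.2276, γ=5.2955.
cos(β/2)=0.441255, sin(β/2)=0.897382
d^3_{-3,3}: single k=6 term ⇒ +0.522233;  D = -0.001099+0.522231i
d^3_{-2,3}: single k=5 term ⇒ +0.629001;  D = -0.282333+0.562077i
d^3_{-1,3}: single k=4 term ⇒ +0.489028;  D = -0.391685+0.292799i
d^3_{0,3}: single k=3 term ⇒ +0.277661;  D = -0.273247+0.049310i
d^3_{1,3}: single k=2 term ⇒ +0.118238;  D = -0.113474-0.033226i
d^3_{2,3}: single k=1 term ⇒ +0.036770;  D = -0.026949-0.025017i
d^3_{3,3}: single k=0 term ⇒ +0.007381;  D = -0.002595-0.006910i
Y_3^{m'}(θ=0.2248,φ=3.7274) and Σ D·Y over m':
  (-0.0011+0.5222i)·(+0.0009+0.0045i)  (-0.2823+0.5621i)·(+0.0192-0.0456i)  (-0.3917+0.2928i)·(-0.2252+0.1494i)  (-0.2732+0.0493i)·(+0.6372+0.0000i)  (-0.1135-0.0332i)·(+0.2252+0.1494i)  (-0.0269-0.0250i)·(+0.0192+0.0456i)  (-0.0026-0.0069i)·(-0.0009+0.0045i)
Y_3^3(R⁻¹ n̂) = -0.131754-0.095064i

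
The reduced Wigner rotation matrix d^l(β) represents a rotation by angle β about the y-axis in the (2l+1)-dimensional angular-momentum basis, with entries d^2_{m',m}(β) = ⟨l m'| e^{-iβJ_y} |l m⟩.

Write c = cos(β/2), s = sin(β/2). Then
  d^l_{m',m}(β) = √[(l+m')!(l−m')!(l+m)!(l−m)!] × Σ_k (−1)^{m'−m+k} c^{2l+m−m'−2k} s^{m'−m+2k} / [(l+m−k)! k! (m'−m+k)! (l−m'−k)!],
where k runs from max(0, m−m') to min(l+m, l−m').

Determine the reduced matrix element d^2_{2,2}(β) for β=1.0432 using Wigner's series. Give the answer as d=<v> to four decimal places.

d=0.5651

d^2_{2,2}(β=1.0432) via Wigner's sum:
With c≡cos(β/2)=0.867023 and s≡sin(β/2)=0.498268, N=[24·1·24·1]^{1/2}=24.000000
k∈{0} keeps every argument non-negative
  k=0: (−1)^0·24.0000/(24)·0.8670^4·0.4983^0 = +0.565096
d^2_{2,2}(1.0432) = +0.565096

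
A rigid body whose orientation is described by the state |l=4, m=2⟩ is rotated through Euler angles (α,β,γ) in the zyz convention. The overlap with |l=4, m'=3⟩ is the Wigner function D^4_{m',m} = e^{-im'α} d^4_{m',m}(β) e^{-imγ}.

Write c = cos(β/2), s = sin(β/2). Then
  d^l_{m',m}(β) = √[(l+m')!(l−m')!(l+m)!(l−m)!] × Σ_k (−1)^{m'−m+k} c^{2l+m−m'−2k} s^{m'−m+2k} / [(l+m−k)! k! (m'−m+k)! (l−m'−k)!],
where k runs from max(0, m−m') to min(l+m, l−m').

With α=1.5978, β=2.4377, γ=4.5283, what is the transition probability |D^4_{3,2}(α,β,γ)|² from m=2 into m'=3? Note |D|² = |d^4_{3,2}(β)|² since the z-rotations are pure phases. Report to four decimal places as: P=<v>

P=0.0019

Split into d^4_{3,2}(β=2.4377) × two z-phases.
c=cos(2.4377/2)=0.344725, s=sin(2.4377/2)=0.938704; N=√[5040·1·720·2]=2693.993318
The bounds max(0,m−m')=0 and min(l+m,l−m')=1 give 2 terms
  k=0: (−1)^1·2693.9933/(720)·0.3447^7·0.9387^1 = -0.002032
  k=1: (−1)^2·2693.9933/(240)·0.3447^5·0.9387^3 = +0.045200
d^4_{3,2}(2.4377) = -0.002032 +0.045200 = +0.043168
|D^4_{3,2}|² = |d^4_{3,2}(β)|² = (+0.043168)² = 0.001863 (the z-rotation phases have unit modulus)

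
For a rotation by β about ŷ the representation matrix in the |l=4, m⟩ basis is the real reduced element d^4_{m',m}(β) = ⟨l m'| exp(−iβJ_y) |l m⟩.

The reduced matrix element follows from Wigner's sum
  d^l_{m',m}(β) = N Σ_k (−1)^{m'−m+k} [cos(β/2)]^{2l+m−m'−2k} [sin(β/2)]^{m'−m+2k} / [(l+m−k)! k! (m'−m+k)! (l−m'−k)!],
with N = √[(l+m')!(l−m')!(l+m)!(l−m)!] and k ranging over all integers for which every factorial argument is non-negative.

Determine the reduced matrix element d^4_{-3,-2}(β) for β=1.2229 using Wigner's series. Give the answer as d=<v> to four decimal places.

d^4_{-3,-2}(β=1.2229) via Wigner's sum:
c=cos(1.2229/2)=0.818816, s=sin(1.2229/2)=0.574055; N=√[1·5040·2·720]=2693.993318
The bounds max(0,m−m')=1 and min(l+m,l−m')=2 give 2 terms
  k=1: (−1)^0·2693.9933/(720)·0.8188^7·0.5741^1 = +0.530059
  k=2: (−1)^1·2693.9933/(240)·0.8188^5·0.5741^3 = -0.781591
d^4_{-3,-2}(1.2229) = +0.530059 -0.781591 = -0.251532

d=-0.2515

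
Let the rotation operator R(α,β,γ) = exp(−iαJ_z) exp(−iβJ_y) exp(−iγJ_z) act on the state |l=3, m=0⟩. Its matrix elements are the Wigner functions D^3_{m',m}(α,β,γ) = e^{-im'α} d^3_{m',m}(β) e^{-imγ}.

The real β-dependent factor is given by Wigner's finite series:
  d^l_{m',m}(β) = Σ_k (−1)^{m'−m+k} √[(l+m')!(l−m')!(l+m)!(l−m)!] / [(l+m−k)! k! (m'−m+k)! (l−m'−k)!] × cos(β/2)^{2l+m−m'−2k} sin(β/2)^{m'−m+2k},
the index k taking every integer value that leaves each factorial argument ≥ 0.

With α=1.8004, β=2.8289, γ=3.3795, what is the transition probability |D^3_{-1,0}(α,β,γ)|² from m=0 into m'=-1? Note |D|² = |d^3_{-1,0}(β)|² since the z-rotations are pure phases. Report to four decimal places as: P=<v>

P=0.2207

First d^3_{-1,0}(β=2.8289), then the phase factors e^{-i(-1)α} and e^{-i(0)γ}:
c=cos(2.8289/2)=0.155710, s=sin(2.8289/2)=0.987803; N=√[2·24·6·6]=41.569219
Admissible k: 1..3 (factorial args all ≥0)
  k=1: (−1)^0·41.5692/(12)·0.1557^5·0.9878^1 = +0.000313
  k=2: (−1)^1·41.5692/(4)·0.1557^3·0.9878^3 = -0.037816
  k=3: (−1)^2·41.5692/(12)·0.1557^1·0.9878^5 = +0.507293
d^3_{-1,0}(2.8289) = +0.000313 -0.037816 +0.507293 = +0.469790
|D^3_{-1,0}|² = |d^3_{-1,0}(β)|² = (+0.469790)² = 0.220703 (the z-rotation phases have unit modulus)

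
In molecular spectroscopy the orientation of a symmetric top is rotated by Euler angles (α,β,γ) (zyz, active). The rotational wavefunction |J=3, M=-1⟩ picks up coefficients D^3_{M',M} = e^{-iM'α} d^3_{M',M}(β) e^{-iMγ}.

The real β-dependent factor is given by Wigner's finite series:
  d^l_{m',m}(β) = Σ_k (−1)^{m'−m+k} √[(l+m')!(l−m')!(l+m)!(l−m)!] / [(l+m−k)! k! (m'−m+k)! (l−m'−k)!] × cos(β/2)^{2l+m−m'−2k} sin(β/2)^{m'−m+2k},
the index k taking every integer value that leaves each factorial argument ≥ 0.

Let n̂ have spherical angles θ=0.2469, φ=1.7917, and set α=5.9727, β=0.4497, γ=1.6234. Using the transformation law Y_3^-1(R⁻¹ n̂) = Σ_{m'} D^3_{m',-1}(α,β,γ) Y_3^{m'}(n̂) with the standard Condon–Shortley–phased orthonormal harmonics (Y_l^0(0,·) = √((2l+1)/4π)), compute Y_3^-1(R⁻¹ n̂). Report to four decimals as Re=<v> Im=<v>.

Need the full column D^3_{m',-1} for m'=−3..3 at α=5.9727, β=0.4497, γ=1.6234.
cos(β/2)=0.974828, sin(β/2)=0.222960
d^3_{-3,-1}: single k=2 term ⇒ +0.173865;  D = +0.133877+0.110932i
d^3_{-2,-1}: k∈[1..2] ⇒ +0.620678 -0.064937 = +0.555740;  D = +0.299131+0.468368i
d^3_{-1,-1}: k∈[0..2] ⇒ +0.858157 -0.359133 +0.014090 = +0.513114;  D = +0.130861+0.496147i
d^3_{0,-1}: k∈[0..2] ⇒ -0.679918 +0.106703 -0.001861 = -0.575076;  D = +0.030237-0.574281i
d^3_{1,-1}: k∈[0..2] ⇒ +0.269350 -0.018787 +0.000123 = +0.250686;  D = -0.089034+0.234342i
d^3_{2,-1}: k∈[0..1] ⇒ -0.064937 +0.001698 = -0.063239;  D = +0.039447-0.049427i
d^3_{3,-1}: single k=0 term ⇒ +0.009095;  D = -0.007574+0.005036i
Y_3^{m'}(θ=0.2469,φ=1.7917) and Σ D·Y over m':
  (+0.1339+0.1109i)·(+0.0037+0.0048i)  (+0.2991+0.4684i)·(-0.0535+0.0253i)  (+0.1309+0.4961i)·(-0.0641-0.2852i)  (+0.0302-0.5743i)·(+0.6156+0.0000i)  (-0.0890+0.2343i)·(+0.0641-0.2852i)  (+0.0394-0.0494i)·(-0.0535-0.0253i)  (-0.0076+0.0050i)·(-0.0037+0.0048i)
Y_3^-1(R⁻¹ n̂) = +0.181650-0.397098i

Re=0.1816 Im=-0.3971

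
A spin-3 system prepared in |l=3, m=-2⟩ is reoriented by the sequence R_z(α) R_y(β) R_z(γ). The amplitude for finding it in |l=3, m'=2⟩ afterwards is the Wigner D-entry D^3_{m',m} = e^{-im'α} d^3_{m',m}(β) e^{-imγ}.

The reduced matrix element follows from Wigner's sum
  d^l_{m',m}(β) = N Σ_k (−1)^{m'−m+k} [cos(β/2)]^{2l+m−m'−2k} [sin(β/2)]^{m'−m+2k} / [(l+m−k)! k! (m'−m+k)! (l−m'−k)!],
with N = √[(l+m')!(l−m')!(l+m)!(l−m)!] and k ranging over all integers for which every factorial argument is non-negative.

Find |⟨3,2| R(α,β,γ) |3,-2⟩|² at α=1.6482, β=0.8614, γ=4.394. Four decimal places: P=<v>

First d^3_{2,-2}(β=0.8614), then the phase factors e^{-i(2)α} and e^{-i(-2)γ}:
With c≡cos(β/2)=0.908674 and s≡sin(β/2)=0.417507, N=[120·1·1·120]^{1/2}=120.000000
k: max(0,(-2)−(2))=0 … min(3+(-2),3−(2))=1
  k=0: (−1)^4·120.0000/(24)·0.9087^2·0.4175^4 = +0.125441
  k=1: (−1)^5·120.0000/(120)·0.9087^0·0.4175^6 = -0.005296
d^3_{2,-2}(0.8614) = +0.125441 -0.005296 = +0.120145
|D^3_{2,-2}|² = |d^3_{2,-2}(β)|² = (+0.120145)² = 0.014435 (the z-rotation phases have unit modulus)

P=0.0144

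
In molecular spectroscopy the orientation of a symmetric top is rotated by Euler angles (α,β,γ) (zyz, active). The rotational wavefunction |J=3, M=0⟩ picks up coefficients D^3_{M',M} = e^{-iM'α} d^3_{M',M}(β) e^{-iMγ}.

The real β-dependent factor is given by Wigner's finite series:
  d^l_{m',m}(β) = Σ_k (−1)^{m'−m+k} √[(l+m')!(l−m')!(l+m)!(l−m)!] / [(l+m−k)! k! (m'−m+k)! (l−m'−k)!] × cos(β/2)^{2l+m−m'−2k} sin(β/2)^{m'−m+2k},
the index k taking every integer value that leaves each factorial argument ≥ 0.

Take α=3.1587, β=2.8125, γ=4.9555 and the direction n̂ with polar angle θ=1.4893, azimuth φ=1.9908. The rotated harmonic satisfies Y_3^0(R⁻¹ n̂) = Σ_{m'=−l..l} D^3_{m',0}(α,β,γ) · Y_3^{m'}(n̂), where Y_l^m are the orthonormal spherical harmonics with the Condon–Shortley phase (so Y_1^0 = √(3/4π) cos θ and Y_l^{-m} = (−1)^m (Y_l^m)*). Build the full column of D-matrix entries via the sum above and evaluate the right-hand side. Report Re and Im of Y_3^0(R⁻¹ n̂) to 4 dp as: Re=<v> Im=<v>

Re=-0.0549 Im=0.0000

Need the full column D^3_{m',0} for m'=−3..3 at α=3.1587, β=2.8125, γ=4.9555.
cos(β/2)=0.163805, sin(β/2)=0.986493
d^3_{-3,0}: single k=3 term ⇒ +0.018870;  D = -0.018845-0.000968i
d^3_{-2,0}: k∈[2..3] ⇒ +0.003838 -0.139184 = -0.135347;  D = -0.135267-0.004630i
d^3_{-1,0}: k∈[1..3] ⇒ +0.000403 -0.043850 +0.530135 = +0.486688;  D = -0.486617-0.008326i
d^3_{0,0}: k∈[0..3] ⇒ +0.000019 -0.006306 +0.228703 -0.921645 = -0.699228;  D = -0.699228+0.000000i
d^3_{1,0}: k∈[0..2] ⇒ -0.000403 +0.043850 -0.530135 = -0.486688;  D = +0.486617-0.008326i
d^3_{2,0}: k∈[0..1] ⇒ +0.003838 -0.139184 = -0.135347;  D = -0.135267+0.004630i
d^3_{3,0}: single k=0 term ⇒ -0.018870;  D = +0.018845-0.000968i
Y_3^{m'}(θ=1.4893,φ=1.9908) and Σ D·Y over m':
  (-0.0188-0.0010i)·(+0.3933+0.1263i)  (-0.1353-0.0046i)·(-0.0552+0.0615i)  (-0.4866-0.0083i)·(+0.1270+0.2844i)  (-0.6992+0.0000i)·(-0.0901+0.0000i)  (+0.4866-0.0083i)·(-0.1270+0.2844i)  (-0.1353+0.0046i)·(-0.0552-0.0615i)  (+0.0188-0.0010i)·(-0.3933+0.1263i)
Y_3^0(R⁻¹ n̂) = -0.054922+0.000000i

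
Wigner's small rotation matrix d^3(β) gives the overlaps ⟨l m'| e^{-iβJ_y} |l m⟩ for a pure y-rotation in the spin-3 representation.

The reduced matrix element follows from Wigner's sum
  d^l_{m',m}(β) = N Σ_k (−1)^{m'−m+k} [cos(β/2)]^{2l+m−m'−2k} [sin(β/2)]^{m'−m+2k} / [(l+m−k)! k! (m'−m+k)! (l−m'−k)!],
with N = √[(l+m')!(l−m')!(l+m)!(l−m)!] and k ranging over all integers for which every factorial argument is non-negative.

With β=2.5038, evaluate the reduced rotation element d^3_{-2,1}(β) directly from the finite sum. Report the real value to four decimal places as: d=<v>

d=-0.5986

d^3_{-2,1}(β=2.5038) via Wigner's sum:
c=cos(2.5038/2)=0.313519, s=sin(2.5038/2)=0.949582; N=√[1·120·24·2]=75.894664
k: max(0,(1)−(-2))=3 … min(3+(1),3−(-2))=4
  k=3: (−1)^0·75.8947/(12)·0.3135^3·0.9496^3 = +0.166885
  k=4: (−1)^1·75.8947/(24)·0.3135^1·0.9496^5 = -0.765466
d^3_{-2,1}(2.5038) = +0.166885 -0.765466 = -0.598581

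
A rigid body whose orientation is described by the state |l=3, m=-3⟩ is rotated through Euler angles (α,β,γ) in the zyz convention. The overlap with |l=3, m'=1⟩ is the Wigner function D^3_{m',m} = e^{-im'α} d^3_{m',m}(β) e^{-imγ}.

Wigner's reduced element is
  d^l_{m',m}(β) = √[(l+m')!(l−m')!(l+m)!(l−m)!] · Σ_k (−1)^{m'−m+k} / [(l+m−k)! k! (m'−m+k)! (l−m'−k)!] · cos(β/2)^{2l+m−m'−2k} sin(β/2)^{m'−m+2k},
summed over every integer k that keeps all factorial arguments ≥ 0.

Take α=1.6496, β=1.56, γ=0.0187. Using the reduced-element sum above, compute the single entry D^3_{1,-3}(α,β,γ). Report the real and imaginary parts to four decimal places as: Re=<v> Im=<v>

D^3_{1,-3}(1.6496,1.56,0.0187) = e^{-i·1·1.6496}·d^3_{1,-3}(1.56)·e^{-i·-3·0.0187}. Compute d first:
c=cos(1.56/2)=0.710914, s=sin(1.56/2)=0.703279; N=√[24·2·1·720]=185.903201
k: max(0,(-3)−(1))=0 … min(3+(-3),3−(1))=0
  k=0: (−1)^4·185.9032/(48)·0.7109^2·0.7033^4 = +0.478840
d^3_{1,-3}(1.56) = +0.478840
Phases: e^{-i·(1)·1.6496}=-0.078722-0.996897i, e^{-i·(-3)·0.0187}=+0.998427+0.056071i ⇒ D=-0.010871-0.478717i

Re=-0.0109 Im=-0.4787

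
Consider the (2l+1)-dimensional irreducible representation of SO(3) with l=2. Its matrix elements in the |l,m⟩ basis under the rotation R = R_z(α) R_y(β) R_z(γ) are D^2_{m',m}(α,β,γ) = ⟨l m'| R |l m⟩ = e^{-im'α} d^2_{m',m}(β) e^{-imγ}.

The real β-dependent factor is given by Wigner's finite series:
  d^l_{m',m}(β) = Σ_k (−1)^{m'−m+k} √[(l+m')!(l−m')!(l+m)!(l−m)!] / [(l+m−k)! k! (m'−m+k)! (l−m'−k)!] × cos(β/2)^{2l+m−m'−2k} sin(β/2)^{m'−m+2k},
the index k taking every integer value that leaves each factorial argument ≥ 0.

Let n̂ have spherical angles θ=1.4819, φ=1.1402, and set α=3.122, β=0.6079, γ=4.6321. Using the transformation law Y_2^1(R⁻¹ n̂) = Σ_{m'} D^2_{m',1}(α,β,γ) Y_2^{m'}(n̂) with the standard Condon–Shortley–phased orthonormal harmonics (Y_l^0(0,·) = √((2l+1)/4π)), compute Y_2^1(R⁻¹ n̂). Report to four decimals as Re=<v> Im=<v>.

Re=0.1122 Im=-0.0361

Need the full column D^2_{m',1} for m'=−2..2 at α=3.122, β=0.6079, γ=4.6321.
cos(β/2)=0.954162, sin(β/2)=0.299291
d^2_{-2,1}: single k=3 term ⇒ +0.051161;  D = -0.002102+0.051117i
d^2_{-1,1}: k∈[2..3] ⇒ +0.244655 -0.008024 = +0.236631;  D = +0.014354-0.236195i
d^2_{0,1}: k∈[1..2] ⇒ +0.636848 -0.062659 = +0.574190;  D = -0.046052+0.572340i
d^2_{1,1}: k∈[0..1] ⇒ +0.828873 -0.244655 = +0.584218;  D = +0.058256-0.581306i
d^2_{2,1}: single k=0 term ⇒ -0.519984;  D = +0.061977-0.516278i
Y_2^{m'}(θ=1.4819,φ=1.1402) and Σ D·Y over m':
  (-0.0021+0.0511i)·(-0.2497-0.2907i)  (+0.0144-0.2362i)·(+0.0285-0.0621i)  (-0.0461+0.5723i)·(-0.3079+0.0000i)  (+0.0583-0.5813i)·(-0.0285-0.0621i)  (+0.0620-0.5163i)·(-0.2497+0.2907i)
Y_2^1(R⁻¹ n̂) = +0.112185-0.036135i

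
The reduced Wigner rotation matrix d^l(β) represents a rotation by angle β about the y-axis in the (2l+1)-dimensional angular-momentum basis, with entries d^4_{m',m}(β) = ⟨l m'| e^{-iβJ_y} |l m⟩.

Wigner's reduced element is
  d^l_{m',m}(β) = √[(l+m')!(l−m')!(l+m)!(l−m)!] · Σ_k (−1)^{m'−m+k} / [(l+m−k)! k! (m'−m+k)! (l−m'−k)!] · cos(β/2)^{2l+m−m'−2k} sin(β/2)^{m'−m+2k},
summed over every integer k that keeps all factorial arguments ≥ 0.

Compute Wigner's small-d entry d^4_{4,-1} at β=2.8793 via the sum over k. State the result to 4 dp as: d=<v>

d=-0.0160

d^4_{4,-1}(β=2.8793) via Wigner's sum:
Half-angle: c=0.130771, s=0.991413. N=√(40320·1·6·120)=5387.986637
Admissible k: 0..0 (factorial args all ≥0)
  k=0: (−1)^5·5387.9866/(720)·0.1308^3·0.9914^5 = -0.016029
d^4_{4,-1}(2.8793) = -0.016029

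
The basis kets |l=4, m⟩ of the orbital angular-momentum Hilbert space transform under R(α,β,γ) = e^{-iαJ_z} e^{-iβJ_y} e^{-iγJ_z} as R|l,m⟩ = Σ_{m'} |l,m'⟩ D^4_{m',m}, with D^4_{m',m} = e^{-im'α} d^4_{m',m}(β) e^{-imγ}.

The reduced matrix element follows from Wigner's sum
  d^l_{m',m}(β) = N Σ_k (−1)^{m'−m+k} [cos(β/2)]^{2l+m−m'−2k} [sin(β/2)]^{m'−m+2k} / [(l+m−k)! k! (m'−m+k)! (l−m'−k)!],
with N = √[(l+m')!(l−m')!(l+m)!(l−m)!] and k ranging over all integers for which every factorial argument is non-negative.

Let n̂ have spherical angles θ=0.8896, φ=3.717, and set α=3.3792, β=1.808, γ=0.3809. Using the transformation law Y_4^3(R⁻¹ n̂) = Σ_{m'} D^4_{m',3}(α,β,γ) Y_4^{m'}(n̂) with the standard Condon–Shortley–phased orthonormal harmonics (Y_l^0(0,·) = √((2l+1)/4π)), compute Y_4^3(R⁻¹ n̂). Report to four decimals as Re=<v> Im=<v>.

Re=-0.1986 Im=-0.3442

Need the full column D^4_{m',3} for m'=−4..4 at α=3.3792, β=1.808, γ=0.3809.
cos(β/2)=0.618472, sin(β/2)=0.785807
d^4_{-4,3}: single k=7 term ⇒ +0.323651;  D = +0.317687-0.061846i
d^4_{-3,3}: k∈[6..7] ⇒ +0.630425 -0.145388 = +0.485037;  D = -0.440907+0.202144i
d^4_{-2,3}: k∈[5..6] ⇒ +0.795654 -0.428149 = +0.367505;  D = +0.288631-0.227490i
d^4_{-1,3}: k∈[4..5] ⇒ +0.738010 -0.714835 = +0.023175;  D = -0.014313+0.018227i
d^4_{0,3}: k∈[3..4] ⇒ +0.519530 -0.838693 = -0.319163;  D = -0.132497+0.290361i
d^4_{1,3}: k∈[2..3] ⇒ +0.274297 -0.738010 = -0.463713;  D = +0.087799-0.455325i
d^4_{2,3}: k∈[1..2] ⇒ +0.101770 -0.492870 = -0.391100;  D = +0.018421+0.390666i
d^4_{3,3}: k∈[0..1] ⇒ +0.021407 -0.241907 = -0.220500;  D = -0.061937-0.211622i
d^4_{4,3}: single k=0 term ⇒ -0.076931;  D = +0.038381+0.066673i
Y_4^{m'}(θ=0.8896,φ=3.717) and Σ D·Y over m':
  (+0.3177-0.0618i)·(-0.1076-0.1200i)  (-0.4409+0.2021i)·(+0.0572+0.3650i)  (+0.2886-0.2275i)·(+0.1462-0.3273i)  (-0.0143+0.0182i)·(+0.0435-0.0282i)  (-0.1325+0.2904i)·(-0.3589+0.0000i)  (+0.0878-0.4553i)·(-0.0435-0.0282i)  (+0.0184+0.3907i)·(+0.1462+0.3273i)  (-0.0619-0.2116i)·(-0.0572+0.3650i)  (+0.0384+0.0667i)·(-0.1076+0.1200i)
Y_4^3(R⁻¹ n̂) = -0.198629-0.344196i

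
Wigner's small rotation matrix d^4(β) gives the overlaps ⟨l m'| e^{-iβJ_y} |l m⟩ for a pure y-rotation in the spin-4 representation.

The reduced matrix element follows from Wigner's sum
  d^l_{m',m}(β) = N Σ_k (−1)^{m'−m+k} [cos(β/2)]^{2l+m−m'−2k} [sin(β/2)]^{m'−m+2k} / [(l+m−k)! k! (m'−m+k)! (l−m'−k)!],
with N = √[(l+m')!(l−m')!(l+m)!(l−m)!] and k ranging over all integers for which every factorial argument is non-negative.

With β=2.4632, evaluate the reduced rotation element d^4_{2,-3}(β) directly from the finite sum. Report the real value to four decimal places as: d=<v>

d=0.5173

d^4_{2,-3}(β=2.4632) via Wigner's sum:
c=cos(2.4632/2)=0.332729, s=sin(2.4632/2)=0.943022; N=√[720·2·1·5040]=2693.993318
k: max(0,(-3)−(2))=0 … min(4+(-3),4−(2))=1
  k=0: (−1)^5·2693.9933/(240)·0.3327^3·0.9430^5 = -0.308367
  k=1: (−1)^6·2693.9933/(720)·0.3327^1·0.9430^7 = +0.825675
d^4_{2,-3}(2.4632) = -0.308367 +0.825675 = +0.517307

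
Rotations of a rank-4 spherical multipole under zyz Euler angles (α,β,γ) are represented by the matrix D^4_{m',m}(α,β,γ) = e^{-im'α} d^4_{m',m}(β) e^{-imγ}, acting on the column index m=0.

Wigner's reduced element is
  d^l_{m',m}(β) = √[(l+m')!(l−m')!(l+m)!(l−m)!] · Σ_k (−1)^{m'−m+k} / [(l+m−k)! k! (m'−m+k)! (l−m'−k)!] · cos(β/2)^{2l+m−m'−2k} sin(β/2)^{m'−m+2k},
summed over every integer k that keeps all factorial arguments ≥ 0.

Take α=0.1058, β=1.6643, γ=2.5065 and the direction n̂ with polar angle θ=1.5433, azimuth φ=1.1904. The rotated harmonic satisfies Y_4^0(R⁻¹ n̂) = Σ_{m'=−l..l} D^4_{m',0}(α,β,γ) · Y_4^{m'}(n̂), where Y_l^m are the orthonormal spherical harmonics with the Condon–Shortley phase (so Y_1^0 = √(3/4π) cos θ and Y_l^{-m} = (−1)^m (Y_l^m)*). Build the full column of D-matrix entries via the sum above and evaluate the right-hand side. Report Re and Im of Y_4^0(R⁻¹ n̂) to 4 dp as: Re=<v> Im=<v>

Need the full column D^4_{m',0} for m'=−4..4 at α=0.1058, β=1.6643, γ=2.5065.
cos(β/2)=0.673288, sin(β/2)=0.739381
d^4_{-4,0}: single k=4 term ⇒ +0.513835;  D = +0.468504+0.211022i
d^4_{-3,0}: k∈[3..4] ⇒ +0.661716 -0.798006 = -0.136291;  D = -0.129483-0.042536i
d^4_{-2,0}: k∈[2..4] ⇒ +0.483127 -1.553692 +0.702637 = -0.367928;  D = -0.359722-0.077274i
d^4_{-1,0}: k∈[1..4] ⇒ +0.207390 -1.500630 +1.809708 -0.363741 = +0.152727;  D = +0.151873+0.016128i
d^4_{0,0}: k∈[0..4] ⇒ +0.042228 -0.814817 +2.210942 -1.185031 +0.089319 = +0.342642;  D = +0.342642+0.000000i
d^4_{1,0}: k∈[0..3] ⇒ -0.207390 +1.500630 -1.809708 +0.363741 = -0.152727;  D = -0.151873+0.016128i
d^4_{2,0}: k∈[0..2] ⇒ +0.483127 -1.553692 +0.702637 = -0.367928;  D = -0.359722+0.077274i
d^4_{3,0}: k∈[0..1] ⇒ -0.661716 +0.798006 = +0.136291;  D = +0.129483-0.042536i
d^4_{4,0}: single k=0 term ⇒ +0.513835;  D = +0.468504-0.211022i
Y_4^{m'}(θ=1.5433,φ=1.1904) and Σ D·Y over m':
  (+0.4685+0.2110i)·(+0.0217+0.4413i)  (-0.1295-0.0425i)·(-0.0312+0.0143i)  (-0.3597-0.0773i)·(+0.2408+0.2293i)  (+0.1519+0.0161i)·(-0.0145+0.0362i)  (+0.3426+0.0000i)·(+0.3150+0.0000i)  (-0.1519+0.0161i)·(+0.0145+0.0362i)  (-0.3597+0.0773i)·(+0.2408-0.2293i)  (+0.1295-0.0425i)·(+0.0312+0.0143i)  (+0.4685-0.2110i)·(+0.0217-0.4413i)
Y_4^0(R⁻¹ n̂) = -0.192052+0.000000i

Re=-0.1921 Im=0.0000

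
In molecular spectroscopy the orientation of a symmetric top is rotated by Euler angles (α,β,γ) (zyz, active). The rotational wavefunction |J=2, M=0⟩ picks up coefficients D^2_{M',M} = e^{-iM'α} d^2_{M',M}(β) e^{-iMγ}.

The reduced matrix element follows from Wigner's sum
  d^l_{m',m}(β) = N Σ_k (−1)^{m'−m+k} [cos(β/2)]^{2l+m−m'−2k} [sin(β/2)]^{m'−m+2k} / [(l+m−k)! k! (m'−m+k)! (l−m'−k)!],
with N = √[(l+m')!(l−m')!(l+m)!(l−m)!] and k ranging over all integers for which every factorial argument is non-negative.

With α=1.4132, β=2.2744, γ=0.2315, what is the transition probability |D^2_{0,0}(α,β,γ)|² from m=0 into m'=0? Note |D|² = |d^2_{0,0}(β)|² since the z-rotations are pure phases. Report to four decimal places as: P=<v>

First d^2_{0,0}(β=2.2744), then the phase factors e^{-i(0)α} and e^{-i(0)γ}:
Half-angle: c=0.420137, s=0.907461. N=√(2·2·2·2)=4.000000
k: max(0,(0)−(0))=0 … min(2+(0),2−(0))=2
  k=0: (−1)^0·4.0000/(4)·0.4201^4·0.9075^0 = +0.031158
  k=1: (−1)^1·4.0000/(1)·0.4201^2·0.9075^2 = -0.581430
  k=2: (−1)^2·4.0000/(4)·0.4201^0·0.9075^4 = +0.678127
d^2_{0,0}(2.2744) = +0.031158 -0.581430 +0.678127 = +0.127855
|D^2_{0,0}|² = |d^2_{0,0}(β)|² = (+0.127855)² = 0.016347 (the z-rotation phases have unit modulus)

P=0.0163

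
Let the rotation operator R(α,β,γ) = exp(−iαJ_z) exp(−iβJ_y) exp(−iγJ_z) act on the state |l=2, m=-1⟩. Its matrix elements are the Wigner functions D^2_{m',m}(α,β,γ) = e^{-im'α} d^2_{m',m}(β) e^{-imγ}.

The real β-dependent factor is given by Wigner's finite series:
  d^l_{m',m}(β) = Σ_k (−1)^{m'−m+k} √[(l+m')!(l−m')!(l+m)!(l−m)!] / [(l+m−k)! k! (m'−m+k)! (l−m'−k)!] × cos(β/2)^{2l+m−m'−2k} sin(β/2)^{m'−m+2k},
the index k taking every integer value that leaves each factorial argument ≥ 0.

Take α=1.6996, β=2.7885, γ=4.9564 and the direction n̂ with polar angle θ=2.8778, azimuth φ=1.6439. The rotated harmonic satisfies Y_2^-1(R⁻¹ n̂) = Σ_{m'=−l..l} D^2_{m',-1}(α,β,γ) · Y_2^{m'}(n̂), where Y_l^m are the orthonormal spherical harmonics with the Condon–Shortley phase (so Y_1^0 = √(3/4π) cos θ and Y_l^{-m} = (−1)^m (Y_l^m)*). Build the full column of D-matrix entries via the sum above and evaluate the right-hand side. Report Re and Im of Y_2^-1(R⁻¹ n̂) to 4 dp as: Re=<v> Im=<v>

Need the full column D^2_{m',-1} for m'=−2..2 at α=1.6996, β=2.7885, γ=4.9564.
cos(β/2)=0.175631, sin(β/2)=0.984456
d^2_{-2,-1}: single k=1 term ⇒ +0.010667;  D = -0.005129+0.009353i
d^2_{-1,-1}: k∈[0..1] ⇒ +0.000951 -0.089684 = -0.088732;  D = -0.082637-0.032320i
d^2_{0,-1}: k∈[0..1] ⇒ -0.013064 +0.410454 = +0.397391;  D = +0.096008-0.385619i
d^2_{1,-1}: k∈[0..1] ⇒ +0.089684 -0.939259 = -0.849575;  D = +0.843943+0.097661i
d^2_{2,-1}: single k=0 term ⇒ -0.335135;  D = -0.004556-0.335104i
Y_2^{m'}(θ=2.8778,φ=1.6439) and Σ D·Y over m':
  (-0.0051+0.0094i)·(-0.0260+0.0038i)  (-0.0826-0.0323i)·(+0.0142+0.1939i)  (+0.0960-0.3856i)·(+0.5665+0.0000i)  (+0.8439+0.0977i)·(-0.0142+0.1939i)  (-0.0046-0.3351i)·(-0.0260-0.0038i)
Y_2^-1(R⁻¹ n̂) = +0.027484-0.064165i

Re=0.0275 Im=-0.0642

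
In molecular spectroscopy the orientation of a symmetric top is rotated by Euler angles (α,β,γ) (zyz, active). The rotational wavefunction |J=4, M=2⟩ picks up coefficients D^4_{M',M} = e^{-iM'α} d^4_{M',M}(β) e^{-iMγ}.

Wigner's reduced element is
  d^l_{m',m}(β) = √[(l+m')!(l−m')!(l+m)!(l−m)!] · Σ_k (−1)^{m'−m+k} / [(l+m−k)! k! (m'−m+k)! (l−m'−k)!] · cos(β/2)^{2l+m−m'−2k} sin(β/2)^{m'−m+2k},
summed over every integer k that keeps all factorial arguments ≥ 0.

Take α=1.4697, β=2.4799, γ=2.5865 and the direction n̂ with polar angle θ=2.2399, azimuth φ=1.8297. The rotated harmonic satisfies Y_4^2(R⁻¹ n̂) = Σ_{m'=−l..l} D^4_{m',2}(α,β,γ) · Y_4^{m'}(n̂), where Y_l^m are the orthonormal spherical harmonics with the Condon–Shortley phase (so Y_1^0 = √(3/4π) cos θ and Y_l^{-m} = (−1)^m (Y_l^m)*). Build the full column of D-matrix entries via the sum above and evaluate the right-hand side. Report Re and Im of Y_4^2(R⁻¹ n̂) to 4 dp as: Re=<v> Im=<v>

Need the full column D^4_{m',2} for m'=−4..4 at α=1.4697, β=2.4799, γ=2.5865.
cos(β/2)=0.324844, sin(β/2)=0.945768
d^4_{-4,2}: single k=6 term ⇒ +0.399608;  D = +0.304139+0.259203i
d^4_{-3,2}: k∈[5..6] ⇒ +0.291159 -0.822678 = -0.531519;  D = -0.383833+0.367674i
d^4_{-2,2}: k∈[4..6] ⇒ +0.133637 -0.906227 +0.640142 = -0.132448;  D = +0.081499+0.104405i
d^4_{-1,2}: k∈[3..5] ⇒ +0.043275 -0.550239 +0.932829 = +0.425865;  D = -0.360430+0.226829i
d^4_{0,2}: k∈[2..4] ⇒ +0.009971 -0.225385 +0.716435 = +0.501021;  D = +0.222702+0.448805i
d^4_{1,2}: k∈[1..3] ⇒ +0.001532 -0.064913 +0.366826 = +0.303445;  D = +0.284045-0.106758i
d^4_{2,2}: k∈[0..2] ⇒ +0.000124 -0.012612 +0.133637 = +0.121149;  D = -0.030960-0.117126i
d^4_{3,2}: k∈[0..1] ⇒ -0.001351 +0.034349 = +0.032998;  D = -0.032590+0.005170i
d^4_{4,2}: single k=0 term ⇒ +0.005562;  D = +0.000313+0.005553i
Y_4^{m'}(θ=2.2399,φ=1.8297) and Σ D·Y over m':
  (+0.3041+0.2592i)·(+0.0854-0.1441i)  (-0.3838+0.3677i)·(-0.2626-0.2672i)  (+0.0815+0.1044i)·(-0.3028+0.1725i)  (-0.3604+0.2268i)·(-0.0181-0.0683i)  (+0.2227+0.4488i)·(-0.3556+0.0000i)  (+0.2840-0.1068i)·(+0.0181-0.0683i)  (-0.0310-0.1171i)·(-0.3028-0.1725i)  (-0.0326+0.0052i)·(+0.2626-0.2672i)  (+0.0003+0.0056i)·(+0.0854+0.1441i)
Y_4^2(R⁻¹ n̂) = +0.141575-0.142236i

Re=0.1416 Im=-0.1422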